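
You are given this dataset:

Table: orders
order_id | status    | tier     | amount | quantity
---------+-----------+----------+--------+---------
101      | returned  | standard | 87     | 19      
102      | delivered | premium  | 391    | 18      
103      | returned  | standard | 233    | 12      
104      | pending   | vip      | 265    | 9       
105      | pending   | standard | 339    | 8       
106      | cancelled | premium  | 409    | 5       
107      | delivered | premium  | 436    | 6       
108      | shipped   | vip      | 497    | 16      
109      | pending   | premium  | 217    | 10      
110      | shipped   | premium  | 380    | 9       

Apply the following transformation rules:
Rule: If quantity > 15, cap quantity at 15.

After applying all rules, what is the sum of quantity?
104

Step 1: 3 records have quantity > 15
Step 2: These records originally summed to 53
Step 3: After capping: 3 × 15 = 45
Step 4: Unaffected records sum: 59
Step 5: Final sum = 45 + 59 = 104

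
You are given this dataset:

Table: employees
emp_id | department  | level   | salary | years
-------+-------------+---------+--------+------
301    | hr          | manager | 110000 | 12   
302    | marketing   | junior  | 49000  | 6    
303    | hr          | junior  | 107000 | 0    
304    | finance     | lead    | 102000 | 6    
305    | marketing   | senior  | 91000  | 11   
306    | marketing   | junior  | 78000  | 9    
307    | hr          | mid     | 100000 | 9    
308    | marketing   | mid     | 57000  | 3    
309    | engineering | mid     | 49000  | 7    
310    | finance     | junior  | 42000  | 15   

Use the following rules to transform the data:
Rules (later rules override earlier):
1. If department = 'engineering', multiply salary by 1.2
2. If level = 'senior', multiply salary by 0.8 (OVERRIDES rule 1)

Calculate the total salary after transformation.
776600.0

Step 1: Rule 2 takes priority for records with level = 'senior'
  - 1 records: 91000 × 0.8 = 72800.0
Step 2: Rule 1 applies to remaining records with department = 'engineering'
  - 1 records: 49000 × 1.2 = 58800.0
Step 3: Other records unchanged: 645000
Step 4: Final sum = 72800.0 + 58800.0 + 645000 = 776600.0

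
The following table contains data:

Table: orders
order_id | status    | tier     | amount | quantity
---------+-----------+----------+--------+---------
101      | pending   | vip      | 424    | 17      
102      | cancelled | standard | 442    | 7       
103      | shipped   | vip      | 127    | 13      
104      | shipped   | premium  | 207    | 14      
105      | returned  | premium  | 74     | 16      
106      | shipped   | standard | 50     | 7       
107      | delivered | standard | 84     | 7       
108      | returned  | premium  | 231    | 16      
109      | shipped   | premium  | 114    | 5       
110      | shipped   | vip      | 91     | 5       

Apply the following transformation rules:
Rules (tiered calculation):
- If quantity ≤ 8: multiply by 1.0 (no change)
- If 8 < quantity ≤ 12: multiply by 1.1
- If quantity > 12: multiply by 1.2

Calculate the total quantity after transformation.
122.2

Step 1: Tier 1 (quantity ≤ 8): 5 records, sum = 31 × 1.0 = 31.0
Step 2: Tier 2 (8 < quantity ≤ 12): 0 records, sum = 0 × 1.1 = 0.0
Step 3: Tier 3 (quantity > 12): 5 records, sum = 76 × 1.2 = 91.2
Step 4: Final sum = 31.0 + 0.0 + 91.2 = 122.2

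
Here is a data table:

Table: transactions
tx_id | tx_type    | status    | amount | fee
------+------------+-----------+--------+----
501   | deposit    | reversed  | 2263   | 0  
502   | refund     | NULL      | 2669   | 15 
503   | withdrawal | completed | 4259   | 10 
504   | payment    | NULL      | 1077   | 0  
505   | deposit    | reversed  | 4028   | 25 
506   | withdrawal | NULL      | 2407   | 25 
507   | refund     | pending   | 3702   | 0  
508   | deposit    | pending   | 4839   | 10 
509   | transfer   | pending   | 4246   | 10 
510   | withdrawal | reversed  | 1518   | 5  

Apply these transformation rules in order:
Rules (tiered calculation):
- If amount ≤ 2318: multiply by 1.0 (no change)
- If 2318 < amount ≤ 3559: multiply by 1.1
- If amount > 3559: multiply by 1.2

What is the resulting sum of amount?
35730.4

Step 1: Tier 1 (amount ≤ 2318): 3 records, sum = 4858 × 1.0 = 4858.0
Step 2: Tier 2 (2318 < amount ≤ 3559): 2 records, sum = 5076 × 1.1 = 5583.6
Step 3: Tier 3 (amount > 3559): 5 records, sum = 21074 × 1.2 = 25288.8
Step 4: Final sum = 4858.0 + 5583.6 + 25288.8 = 35730.4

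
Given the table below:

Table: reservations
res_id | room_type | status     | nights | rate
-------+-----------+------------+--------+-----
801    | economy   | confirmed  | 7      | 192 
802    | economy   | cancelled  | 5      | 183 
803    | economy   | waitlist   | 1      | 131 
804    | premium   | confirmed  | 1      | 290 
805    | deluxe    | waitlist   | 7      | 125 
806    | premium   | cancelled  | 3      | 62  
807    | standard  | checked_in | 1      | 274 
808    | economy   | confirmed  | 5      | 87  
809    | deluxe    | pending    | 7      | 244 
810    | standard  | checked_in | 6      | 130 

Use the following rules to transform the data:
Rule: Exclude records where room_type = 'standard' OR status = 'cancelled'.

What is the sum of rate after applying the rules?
1069

Step 1: Find records where room_type = 'standard' OR status = 'cancelled'
Step 2: 4 records match, summing to 649
Step 3: Original sum: 1718
Step 4: Remaining sum = 1718 - 649 = 1069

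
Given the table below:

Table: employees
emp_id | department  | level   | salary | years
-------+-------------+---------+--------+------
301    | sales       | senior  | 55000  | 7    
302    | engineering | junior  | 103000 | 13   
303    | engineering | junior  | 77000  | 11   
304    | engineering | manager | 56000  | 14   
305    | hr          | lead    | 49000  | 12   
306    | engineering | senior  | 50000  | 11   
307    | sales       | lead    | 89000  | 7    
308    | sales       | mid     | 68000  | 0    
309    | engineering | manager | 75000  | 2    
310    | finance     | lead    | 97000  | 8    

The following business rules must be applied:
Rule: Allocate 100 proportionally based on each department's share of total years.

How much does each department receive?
engineering: 60.0, finance: 9.41, hr: 14.12, sales: 16.47

Step 1: Calculate total years = 85
Step 2: Calculate each department's proportion:
  engineering: 51/85 = 60.00% → 60.0
  finance: 8/85 = 9.41% → 9.41
  hr: 12/85 = 14.12% → 14.12
  sales: 14/85 = 16.47% → 16.47
Step 3: Verify: sum of allocations ≈ 100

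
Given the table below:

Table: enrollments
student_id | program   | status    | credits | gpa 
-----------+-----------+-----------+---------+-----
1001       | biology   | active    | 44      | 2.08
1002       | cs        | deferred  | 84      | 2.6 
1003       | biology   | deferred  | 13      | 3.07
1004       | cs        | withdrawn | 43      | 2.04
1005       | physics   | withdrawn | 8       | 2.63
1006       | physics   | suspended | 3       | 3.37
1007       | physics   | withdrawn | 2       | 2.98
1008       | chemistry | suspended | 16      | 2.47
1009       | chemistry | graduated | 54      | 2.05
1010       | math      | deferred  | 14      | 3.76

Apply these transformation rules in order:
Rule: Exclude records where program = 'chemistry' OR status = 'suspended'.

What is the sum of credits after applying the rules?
208

Step 1: Find records where program = 'chemistry' OR status = 'suspended'
Step 2: 3 records match, summing to 73
Step 3: Original sum: 281
Step 4: Remaining sum = 281 - 73 = 208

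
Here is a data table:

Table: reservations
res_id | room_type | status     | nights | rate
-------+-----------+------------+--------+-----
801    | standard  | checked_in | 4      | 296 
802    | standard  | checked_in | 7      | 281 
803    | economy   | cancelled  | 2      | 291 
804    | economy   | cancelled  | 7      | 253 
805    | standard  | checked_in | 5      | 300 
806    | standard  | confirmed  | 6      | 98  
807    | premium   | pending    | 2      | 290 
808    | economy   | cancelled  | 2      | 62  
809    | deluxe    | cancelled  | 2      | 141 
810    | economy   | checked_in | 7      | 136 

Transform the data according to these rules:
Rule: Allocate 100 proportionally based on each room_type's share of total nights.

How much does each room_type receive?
deluxe: 4.55, economy: 40.91, premium: 4.55, standard: 50.0

Step 1: Calculate total nights = 44
Step 2: Calculate each room_type's proportion:
  deluxe: 2/44 = 4.55% → 4.55
  economy: 18/44 = 40.91% → 40.91
  premium: 2/44 = 4.55% → 4.55
  standard: 22/44 = 50.00% → 50.0
Step 3: Verify: sum of allocations ≈ 100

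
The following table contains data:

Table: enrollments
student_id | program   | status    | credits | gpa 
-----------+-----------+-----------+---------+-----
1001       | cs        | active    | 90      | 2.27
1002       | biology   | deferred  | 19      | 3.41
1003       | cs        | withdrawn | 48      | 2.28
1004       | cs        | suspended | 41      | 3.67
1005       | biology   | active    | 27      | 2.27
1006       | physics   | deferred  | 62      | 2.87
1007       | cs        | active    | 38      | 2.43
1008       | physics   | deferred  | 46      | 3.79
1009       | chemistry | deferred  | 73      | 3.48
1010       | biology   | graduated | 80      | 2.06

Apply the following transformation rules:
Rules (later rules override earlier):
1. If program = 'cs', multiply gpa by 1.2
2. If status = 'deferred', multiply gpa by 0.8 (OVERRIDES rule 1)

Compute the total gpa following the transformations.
27.95

Step 1: Rule 2 takes priority for records with status = 'deferred'
  - 4 records: 13.55 × 0.8 = 10.84
Step 2: Rule 1 applies to remaining records with program = 'cs'
  - 4 records: 10.65 × 1.2 = 12.78
Step 3: Other records unchanged: 4.33
Step 4: Final sum = 10.84 + 12.78 + 4.33 = 27.95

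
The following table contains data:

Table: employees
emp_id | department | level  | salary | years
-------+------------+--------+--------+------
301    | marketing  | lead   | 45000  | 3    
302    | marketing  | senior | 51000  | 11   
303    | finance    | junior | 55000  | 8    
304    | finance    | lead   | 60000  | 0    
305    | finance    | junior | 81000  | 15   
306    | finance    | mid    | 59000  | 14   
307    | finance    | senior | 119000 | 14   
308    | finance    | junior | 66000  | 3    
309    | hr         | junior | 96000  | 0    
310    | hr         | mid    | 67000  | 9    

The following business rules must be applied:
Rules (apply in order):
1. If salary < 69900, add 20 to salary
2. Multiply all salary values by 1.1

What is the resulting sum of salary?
769054.0

Step 1: Apply Rule 1 - Add 20 to records with salary < 69900
  - 7 records affected: 403000 + (7 × 20) = 403140
  - Unaffected records: 296000
  - Sum after Rule 1: 699140
Step 2: Apply Rule 2 - Multiply all by 1.1
  - 699140 × 1.1 = 769054.0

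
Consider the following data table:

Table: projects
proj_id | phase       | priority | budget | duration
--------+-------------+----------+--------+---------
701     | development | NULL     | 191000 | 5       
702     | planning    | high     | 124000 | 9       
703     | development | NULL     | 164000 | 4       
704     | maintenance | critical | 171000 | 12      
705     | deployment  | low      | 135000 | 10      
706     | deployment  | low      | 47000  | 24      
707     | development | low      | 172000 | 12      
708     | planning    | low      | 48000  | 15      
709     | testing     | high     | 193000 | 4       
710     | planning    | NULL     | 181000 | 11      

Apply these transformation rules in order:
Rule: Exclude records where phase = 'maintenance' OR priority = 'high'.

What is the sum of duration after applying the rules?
81

Step 1: Find records where phase = 'maintenance' OR priority = 'high'
Step 2: 3 records match, summing to 25
Step 3: Original sum: 106
Step 4: Remaining sum = 106 - 25 = 81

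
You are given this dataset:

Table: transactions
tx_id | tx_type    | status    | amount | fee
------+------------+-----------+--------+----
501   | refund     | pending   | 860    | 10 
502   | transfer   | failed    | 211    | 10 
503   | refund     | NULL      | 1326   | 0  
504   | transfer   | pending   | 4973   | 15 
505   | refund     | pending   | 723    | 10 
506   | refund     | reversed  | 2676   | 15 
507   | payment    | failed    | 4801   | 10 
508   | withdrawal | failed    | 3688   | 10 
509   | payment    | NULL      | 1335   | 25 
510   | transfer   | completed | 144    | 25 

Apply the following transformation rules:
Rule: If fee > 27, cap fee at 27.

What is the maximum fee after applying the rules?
25

Step 1: Original maximum fee = 25
Step 2: Check cap of 27 against maximum
Step 3: No records exceed the cap (max 25 <= cap 27), so no capping applies
Step 4: Maximum after transformation = 25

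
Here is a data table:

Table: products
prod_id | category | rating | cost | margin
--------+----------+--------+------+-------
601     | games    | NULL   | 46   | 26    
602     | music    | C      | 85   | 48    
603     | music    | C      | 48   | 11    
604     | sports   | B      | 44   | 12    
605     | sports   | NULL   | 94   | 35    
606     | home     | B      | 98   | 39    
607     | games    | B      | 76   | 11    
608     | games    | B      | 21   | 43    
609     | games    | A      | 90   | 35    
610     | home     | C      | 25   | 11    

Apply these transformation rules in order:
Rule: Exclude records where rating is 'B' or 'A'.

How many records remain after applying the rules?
5

Step 1: Count records to exclude
  - 4 (B) + 1 (A) = 5 records
Step 2: Total records: 10
Step 3: Remaining = 10 - 5 = 5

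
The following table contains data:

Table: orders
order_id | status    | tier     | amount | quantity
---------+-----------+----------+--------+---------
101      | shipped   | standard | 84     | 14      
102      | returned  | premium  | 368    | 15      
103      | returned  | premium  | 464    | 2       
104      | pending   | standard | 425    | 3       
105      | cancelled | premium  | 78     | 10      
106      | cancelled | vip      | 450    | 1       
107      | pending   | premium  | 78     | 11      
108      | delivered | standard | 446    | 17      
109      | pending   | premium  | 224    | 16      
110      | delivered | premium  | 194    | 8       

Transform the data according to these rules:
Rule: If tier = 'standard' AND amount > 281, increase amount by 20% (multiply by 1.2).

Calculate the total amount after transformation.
2985.2

Step 1: Find records where tier = 'standard' AND amount > 281
Step 2: 2 records match, summing to 871
Step 3: After multiplier: 871 × 1.2 = 1045.2
Step 4: Unaffected records sum: 1940
Step 5: Final sum = 1045.2 + 1940 = 2985.2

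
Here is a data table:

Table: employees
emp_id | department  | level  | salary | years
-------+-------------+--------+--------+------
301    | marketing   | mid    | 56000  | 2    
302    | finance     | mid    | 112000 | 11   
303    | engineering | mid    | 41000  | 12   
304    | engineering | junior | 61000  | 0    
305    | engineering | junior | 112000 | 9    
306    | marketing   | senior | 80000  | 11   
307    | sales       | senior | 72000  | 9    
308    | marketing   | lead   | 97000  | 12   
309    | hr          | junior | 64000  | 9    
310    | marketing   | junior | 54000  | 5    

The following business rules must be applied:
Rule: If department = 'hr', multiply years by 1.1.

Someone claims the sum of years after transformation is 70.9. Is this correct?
No, the correct result is 80.9.

Step 1: Calculate the correct sum after transformation
Step 2: Apply multiplier 1.1 to records where department = 'hr'
Step 3: Correct result = 80.9
Step 4: Claimed result = 70.9
Step 5: 80.9 ≠ 70.9
Conclusion: The claimed result is incorrect. The correct answer is 80.9.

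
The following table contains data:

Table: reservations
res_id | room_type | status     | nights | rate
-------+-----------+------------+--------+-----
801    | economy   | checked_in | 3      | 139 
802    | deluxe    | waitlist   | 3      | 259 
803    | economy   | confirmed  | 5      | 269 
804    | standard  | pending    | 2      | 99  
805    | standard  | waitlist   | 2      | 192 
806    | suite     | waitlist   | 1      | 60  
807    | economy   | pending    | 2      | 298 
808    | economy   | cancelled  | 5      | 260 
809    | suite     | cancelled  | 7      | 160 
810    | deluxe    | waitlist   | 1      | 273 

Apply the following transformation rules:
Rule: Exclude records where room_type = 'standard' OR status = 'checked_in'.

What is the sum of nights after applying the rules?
24

Step 1: Find records where room_type = 'standard' OR status = 'checked_in'
Step 2: 3 records match, summing to 7
Step 3: Original sum: 31
Step 4: Remaining sum = 31 - 7 = 24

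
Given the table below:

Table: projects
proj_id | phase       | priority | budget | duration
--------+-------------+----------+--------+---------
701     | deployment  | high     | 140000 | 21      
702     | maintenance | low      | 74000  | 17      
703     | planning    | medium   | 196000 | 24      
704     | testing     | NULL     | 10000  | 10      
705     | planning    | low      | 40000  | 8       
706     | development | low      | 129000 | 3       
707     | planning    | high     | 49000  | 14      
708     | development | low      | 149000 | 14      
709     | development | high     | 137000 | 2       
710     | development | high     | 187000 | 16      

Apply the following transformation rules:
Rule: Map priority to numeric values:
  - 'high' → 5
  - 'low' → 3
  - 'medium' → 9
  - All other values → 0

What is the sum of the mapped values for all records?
41

Step 1: Apply mapping to each record
Step 2: Count by status:
  'high': 4 records × 5 = 20
  'low': 4 records × 3 = 12
  'medium': 1 records × 9 = 9
Step 3: Sum all mapped values = 41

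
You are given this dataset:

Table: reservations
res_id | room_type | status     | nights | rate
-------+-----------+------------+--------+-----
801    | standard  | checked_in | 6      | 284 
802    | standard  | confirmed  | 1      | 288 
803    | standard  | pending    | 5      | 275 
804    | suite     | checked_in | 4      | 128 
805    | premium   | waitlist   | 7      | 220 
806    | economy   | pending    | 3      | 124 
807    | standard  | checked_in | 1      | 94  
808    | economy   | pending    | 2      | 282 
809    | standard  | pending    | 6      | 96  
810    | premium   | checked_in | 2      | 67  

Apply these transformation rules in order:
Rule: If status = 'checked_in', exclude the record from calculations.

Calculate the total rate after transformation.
1285

Step 1: Identify records where status = 'checked_in'
Step 2: The excluded records sum to 573
Step 3: Original total rate = 1858
Step 4: Remaining total = 1858 - 573 = 1285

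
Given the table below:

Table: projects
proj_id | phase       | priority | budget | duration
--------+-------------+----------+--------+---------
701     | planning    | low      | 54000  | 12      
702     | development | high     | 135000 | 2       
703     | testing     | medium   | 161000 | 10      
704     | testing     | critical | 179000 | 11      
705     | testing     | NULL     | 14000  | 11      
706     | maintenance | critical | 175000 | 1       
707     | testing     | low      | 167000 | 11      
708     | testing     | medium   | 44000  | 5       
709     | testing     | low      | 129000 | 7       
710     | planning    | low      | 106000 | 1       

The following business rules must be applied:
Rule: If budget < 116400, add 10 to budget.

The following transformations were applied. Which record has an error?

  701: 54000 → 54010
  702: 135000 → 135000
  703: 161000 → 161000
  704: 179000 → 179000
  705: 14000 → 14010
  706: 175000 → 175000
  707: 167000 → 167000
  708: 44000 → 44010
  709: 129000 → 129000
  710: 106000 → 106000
Record 710 has an error. The correct transformed value should be 106010, not 106000.

Step 1: Check each record against the rule
Step 2: Record 710 has budget = 106000
Step 3: Since 106000 < 116400, the bonus should have been applied
Step 4: Correct value = 106010, but claimed value = 106000
Conclusion: Record 710 has the error.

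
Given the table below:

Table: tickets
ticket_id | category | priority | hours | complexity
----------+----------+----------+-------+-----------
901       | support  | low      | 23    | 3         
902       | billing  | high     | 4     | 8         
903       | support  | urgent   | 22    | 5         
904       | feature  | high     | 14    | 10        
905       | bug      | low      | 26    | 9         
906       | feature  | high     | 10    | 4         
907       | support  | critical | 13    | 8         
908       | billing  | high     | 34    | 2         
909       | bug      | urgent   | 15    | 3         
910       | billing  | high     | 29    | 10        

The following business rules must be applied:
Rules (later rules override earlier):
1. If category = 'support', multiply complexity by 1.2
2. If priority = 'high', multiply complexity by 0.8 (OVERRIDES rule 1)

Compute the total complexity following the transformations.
58.4

Step 1: Rule 2 takes priority for records with priority = 'high'
  - 5 records: 34 × 0.8 = 27.2
Step 2: Rule 1 applies to remaining records with category = 'support'
  - 3 records: 16 × 1.2 = 19.2
Step 3: Other records unchanged: 12
Step 4: Final sum = 27.2 + 19.2 + 12 = 58.4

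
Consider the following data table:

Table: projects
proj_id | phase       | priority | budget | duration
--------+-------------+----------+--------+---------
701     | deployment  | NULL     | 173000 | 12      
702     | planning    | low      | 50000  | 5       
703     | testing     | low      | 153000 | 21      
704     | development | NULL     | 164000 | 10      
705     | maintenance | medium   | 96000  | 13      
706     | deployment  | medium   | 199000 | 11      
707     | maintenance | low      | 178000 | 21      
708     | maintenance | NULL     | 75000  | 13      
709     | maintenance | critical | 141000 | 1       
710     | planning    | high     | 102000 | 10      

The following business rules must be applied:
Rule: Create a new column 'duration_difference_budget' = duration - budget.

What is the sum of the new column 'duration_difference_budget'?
-1330883

Step 1: For each record, compute duration - budget
Example calculations:
  12 - 173000 = -172988
  5 - 50000 = -49995
  21 - 153000 = -152979
  ...
Step 2: Sum all derived values
Step 3: Total = -1330883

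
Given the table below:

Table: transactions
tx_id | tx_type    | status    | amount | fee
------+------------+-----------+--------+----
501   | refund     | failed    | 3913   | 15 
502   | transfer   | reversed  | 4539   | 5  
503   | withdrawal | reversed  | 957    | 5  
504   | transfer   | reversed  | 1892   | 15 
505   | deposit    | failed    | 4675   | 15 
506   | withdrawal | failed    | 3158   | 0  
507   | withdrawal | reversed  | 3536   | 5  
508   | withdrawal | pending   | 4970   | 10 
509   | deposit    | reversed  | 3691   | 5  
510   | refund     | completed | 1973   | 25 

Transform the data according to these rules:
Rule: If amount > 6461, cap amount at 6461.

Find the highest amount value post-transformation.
4970

Step 1: Original maximum amount = 4970
Step 2: Check cap of 6461 against maximum
Step 3: No records exceed the cap (max 4970 <= cap 6461), so no capping applies
Step 4: Maximum after transformation = 4970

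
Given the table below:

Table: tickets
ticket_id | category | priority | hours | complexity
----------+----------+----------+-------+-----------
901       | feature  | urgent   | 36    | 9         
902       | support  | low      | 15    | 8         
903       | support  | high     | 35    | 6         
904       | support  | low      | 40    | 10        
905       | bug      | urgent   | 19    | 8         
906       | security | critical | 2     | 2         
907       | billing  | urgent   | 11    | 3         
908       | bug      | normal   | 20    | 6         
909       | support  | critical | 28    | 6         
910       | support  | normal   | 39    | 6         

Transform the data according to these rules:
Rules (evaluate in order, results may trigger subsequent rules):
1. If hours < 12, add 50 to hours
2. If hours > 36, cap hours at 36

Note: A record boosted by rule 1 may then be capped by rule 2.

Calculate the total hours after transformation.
297

Step 1: Apply rule 1 to records with hours < 12
  - 2 records get bonus of 50
  - Of these, 2 records then exceed 36 and get capped
Step 2: Apply rule 2 to records with hours > 36
  - 2 records (original) are capped
Step 3: Calculate final sum = 297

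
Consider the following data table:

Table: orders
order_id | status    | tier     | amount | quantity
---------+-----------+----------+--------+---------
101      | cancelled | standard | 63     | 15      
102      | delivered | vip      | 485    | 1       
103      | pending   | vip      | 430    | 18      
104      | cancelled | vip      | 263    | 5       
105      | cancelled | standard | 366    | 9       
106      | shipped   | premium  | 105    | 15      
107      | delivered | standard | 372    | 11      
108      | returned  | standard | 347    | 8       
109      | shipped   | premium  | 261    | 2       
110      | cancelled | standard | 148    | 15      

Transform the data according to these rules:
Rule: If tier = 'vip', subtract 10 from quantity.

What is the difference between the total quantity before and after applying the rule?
30

Step 1: Original sum of quantity = 99
Step 2: 3 records have tier = 'vip'
Step 3: Each affected record changes by -10
Step 4: Total change = 3 × -10 = -30
Step 5: New sum = 99 + -30 = 69
Step 6: Difference = |69 - 99| = 30
        (Sum decreased by 30)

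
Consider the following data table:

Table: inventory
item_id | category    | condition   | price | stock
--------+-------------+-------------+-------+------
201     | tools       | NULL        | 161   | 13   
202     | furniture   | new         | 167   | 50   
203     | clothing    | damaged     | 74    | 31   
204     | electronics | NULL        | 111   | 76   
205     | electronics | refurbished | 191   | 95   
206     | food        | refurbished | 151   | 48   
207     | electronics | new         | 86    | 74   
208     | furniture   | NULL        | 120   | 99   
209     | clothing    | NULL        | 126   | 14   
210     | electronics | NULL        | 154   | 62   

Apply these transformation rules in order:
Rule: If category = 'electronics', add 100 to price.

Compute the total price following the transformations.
1741

Step 1: Count records where category = 'electronics': 4
Step 2: Total bonus added: 4 × 100 = 400
Step 3: Original sum of price: 1341
Step 4: Final sum = 1341 + 400 = 1741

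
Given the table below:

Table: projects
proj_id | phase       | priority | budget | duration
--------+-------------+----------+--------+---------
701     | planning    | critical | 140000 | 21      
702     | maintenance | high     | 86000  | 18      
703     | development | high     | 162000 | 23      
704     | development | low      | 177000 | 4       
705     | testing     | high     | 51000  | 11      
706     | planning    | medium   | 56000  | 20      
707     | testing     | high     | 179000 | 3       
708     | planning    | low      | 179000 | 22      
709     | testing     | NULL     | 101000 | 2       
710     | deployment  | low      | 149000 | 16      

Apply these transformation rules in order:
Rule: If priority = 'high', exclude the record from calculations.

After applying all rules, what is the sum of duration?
85

Step 1: Identify records where priority = 'high'
Step 2: The excluded records sum to 55
Step 3: Original total duration = 140
Step 4: Remaining total = 140 - 55 = 85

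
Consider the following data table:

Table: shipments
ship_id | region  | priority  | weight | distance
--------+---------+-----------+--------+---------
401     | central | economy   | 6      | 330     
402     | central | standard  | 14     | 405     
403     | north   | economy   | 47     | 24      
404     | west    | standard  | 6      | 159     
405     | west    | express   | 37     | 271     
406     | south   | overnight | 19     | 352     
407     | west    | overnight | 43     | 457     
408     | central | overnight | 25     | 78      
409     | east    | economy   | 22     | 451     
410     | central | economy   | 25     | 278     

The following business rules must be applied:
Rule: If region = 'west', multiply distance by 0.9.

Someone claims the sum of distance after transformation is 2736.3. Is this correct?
No, the correct result is 2716.3.

Step 1: Calculate the correct sum after transformation
Step 2: Apply multiplier 0.9 to records where region = 'west'
Step 3: Correct result = 2716.3
Step 4: Claimed result = 2736.3
Step 5: 2716.3 ≠ 2736.3
Conclusion: The claimed result is incorrect. The correct answer is 2716.3.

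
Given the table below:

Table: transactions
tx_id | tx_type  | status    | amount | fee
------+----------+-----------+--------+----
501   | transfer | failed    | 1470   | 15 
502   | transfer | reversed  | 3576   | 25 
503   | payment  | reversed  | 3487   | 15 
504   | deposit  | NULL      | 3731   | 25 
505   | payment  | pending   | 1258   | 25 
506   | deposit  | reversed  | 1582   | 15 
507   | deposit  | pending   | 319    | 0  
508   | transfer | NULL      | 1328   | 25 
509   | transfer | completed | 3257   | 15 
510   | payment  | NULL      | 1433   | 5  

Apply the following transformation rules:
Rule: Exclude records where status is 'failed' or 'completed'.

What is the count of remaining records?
8

Step 1: Count records to exclude
  - 1 (failed) + 1 (completed) = 2 records
Step 2: Total records: 10
Step 3: Remaining = 10 - 2 = 8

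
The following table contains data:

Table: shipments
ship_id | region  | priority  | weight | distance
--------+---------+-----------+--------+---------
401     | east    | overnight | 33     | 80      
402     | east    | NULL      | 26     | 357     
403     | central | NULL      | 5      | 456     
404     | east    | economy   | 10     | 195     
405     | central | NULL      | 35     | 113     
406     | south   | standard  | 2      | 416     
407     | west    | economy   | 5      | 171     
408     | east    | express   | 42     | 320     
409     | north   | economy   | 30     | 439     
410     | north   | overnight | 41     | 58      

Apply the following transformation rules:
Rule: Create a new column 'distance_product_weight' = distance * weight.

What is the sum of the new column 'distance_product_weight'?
50782

Step 1: For each record, compute distance * weight
Example calculations:
  80 * 33 = 2640
  357 * 26 = 9282
  456 * 5 = 2280
  ...
Step 2: Sum all derived values
Step 3: Total = 50782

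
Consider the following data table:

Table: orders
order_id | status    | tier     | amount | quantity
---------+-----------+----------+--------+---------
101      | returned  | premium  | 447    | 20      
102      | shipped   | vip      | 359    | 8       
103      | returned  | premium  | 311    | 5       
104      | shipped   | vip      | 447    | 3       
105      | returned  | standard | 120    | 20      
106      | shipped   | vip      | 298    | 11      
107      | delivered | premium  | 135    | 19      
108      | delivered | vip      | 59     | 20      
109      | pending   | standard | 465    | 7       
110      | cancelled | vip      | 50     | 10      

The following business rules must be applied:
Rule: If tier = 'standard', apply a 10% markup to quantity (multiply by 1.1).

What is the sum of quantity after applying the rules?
125.7

Step 1: Records with tier = 'standard' have total quantity = 27
Step 2: Apply multiplier: 27 × 1.1 = 29.7
Step 3: Other records total: 96
Step 4: Final sum = 29.7 + 96 = 125.7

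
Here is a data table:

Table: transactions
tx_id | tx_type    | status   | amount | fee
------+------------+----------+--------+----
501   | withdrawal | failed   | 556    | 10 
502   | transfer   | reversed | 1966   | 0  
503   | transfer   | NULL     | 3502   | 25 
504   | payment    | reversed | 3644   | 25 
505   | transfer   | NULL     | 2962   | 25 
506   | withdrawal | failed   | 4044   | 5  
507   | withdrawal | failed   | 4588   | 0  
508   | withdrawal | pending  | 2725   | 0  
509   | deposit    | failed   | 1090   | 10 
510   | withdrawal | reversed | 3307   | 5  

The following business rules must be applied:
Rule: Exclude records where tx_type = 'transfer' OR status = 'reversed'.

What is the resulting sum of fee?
25

Step 1: Find records where tx_type = 'transfer' OR status = 'reversed'
Step 2: 5 records match, summing to 80
Step 3: Original sum: 105
Step 4: Remaining sum = 105 - 80 = 25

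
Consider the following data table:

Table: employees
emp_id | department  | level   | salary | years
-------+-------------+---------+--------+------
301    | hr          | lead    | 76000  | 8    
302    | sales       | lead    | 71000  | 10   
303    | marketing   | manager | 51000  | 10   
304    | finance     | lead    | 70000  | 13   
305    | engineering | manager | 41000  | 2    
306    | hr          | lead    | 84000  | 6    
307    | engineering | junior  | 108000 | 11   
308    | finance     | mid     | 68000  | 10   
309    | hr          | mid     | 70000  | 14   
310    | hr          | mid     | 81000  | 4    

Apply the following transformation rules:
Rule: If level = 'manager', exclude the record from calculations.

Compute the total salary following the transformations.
628000

Step 1: Identify records where level = 'manager'
Step 2: The excluded records sum to 92000
Step 3: Original total salary = 720000
Step 4: Remaining total = 720000 - 92000 = 628000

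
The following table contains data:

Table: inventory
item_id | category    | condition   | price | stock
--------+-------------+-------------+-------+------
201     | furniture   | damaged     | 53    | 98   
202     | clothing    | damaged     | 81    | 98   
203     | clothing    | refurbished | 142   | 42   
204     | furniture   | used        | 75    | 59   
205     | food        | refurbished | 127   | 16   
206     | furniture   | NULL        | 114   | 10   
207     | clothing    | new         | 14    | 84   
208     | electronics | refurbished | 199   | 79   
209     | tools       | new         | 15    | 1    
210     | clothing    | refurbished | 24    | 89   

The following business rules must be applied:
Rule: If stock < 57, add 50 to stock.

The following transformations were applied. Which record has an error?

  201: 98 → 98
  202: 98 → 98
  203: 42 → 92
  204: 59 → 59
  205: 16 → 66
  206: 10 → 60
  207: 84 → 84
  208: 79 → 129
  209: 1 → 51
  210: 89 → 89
Record 208 has an error. The correct transformed value should be 79, not 129.

Step 1: Check each record against the rule
Step 2: Record 208 has stock = 79
Step 3: Since 79 >= 57, the bonus should not have been applied
Step 4: Correct value = 79, but claimed value = 129
Conclusion: Record 208 has the error.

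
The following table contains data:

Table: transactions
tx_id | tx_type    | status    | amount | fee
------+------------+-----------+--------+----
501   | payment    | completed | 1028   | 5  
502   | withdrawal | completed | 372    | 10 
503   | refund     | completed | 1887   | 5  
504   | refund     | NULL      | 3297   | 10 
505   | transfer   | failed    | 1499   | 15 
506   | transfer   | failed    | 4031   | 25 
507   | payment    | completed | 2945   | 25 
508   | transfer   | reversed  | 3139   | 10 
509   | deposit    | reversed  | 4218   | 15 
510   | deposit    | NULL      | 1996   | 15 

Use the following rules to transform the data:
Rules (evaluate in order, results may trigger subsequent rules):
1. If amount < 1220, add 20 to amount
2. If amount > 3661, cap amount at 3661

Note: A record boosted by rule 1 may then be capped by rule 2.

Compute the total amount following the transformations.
23525

Step 1: Apply rule 1 to records with amount < 1220
  - 2 records get bonus of 20
  - Of these, 0 records then exceed 3661 and get capped
Step 2: Apply rule 2 to records with amount > 3661
  - 2 records (original) are capped
Step 3: Calculate final sum = 23525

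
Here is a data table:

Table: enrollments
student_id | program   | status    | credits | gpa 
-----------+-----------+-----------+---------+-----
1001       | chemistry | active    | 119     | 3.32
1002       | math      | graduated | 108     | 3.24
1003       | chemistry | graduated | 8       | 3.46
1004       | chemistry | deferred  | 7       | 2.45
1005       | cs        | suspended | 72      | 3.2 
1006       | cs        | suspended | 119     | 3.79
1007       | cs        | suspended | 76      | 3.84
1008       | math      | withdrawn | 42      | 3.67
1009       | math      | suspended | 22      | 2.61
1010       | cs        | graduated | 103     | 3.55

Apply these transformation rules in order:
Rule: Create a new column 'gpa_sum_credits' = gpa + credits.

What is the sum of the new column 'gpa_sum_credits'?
709.13

Step 1: For each record, compute gpa + credits
Example calculations:
  3.32 + 119 = 122.32
  3.24 + 108 = 111.24
  3.46 + 8 = 11.46
  ...
Step 2: Sum all derived values
Step 3: Total = 709.13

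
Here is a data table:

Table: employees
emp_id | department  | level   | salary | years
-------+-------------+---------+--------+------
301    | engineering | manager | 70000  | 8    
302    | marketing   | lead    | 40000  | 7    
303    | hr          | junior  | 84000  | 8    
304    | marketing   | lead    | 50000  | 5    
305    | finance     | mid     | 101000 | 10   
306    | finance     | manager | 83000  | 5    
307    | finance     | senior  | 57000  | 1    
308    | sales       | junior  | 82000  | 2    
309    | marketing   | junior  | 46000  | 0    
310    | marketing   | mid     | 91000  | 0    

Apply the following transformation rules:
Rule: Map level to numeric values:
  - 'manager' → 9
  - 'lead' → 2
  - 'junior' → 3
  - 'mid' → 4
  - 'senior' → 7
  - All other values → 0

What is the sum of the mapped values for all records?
46

Step 1: Apply mapping to each record
Step 2: Count by status:
  'manager': 2 records × 9 = 18
  'lead': 2 records × 2 = 4
  'junior': 3 records × 3 = 9
  'mid': 2 records × 4 = 8
  'senior': 1 records × 7 = 7
Step 3: Sum all mapped values = 46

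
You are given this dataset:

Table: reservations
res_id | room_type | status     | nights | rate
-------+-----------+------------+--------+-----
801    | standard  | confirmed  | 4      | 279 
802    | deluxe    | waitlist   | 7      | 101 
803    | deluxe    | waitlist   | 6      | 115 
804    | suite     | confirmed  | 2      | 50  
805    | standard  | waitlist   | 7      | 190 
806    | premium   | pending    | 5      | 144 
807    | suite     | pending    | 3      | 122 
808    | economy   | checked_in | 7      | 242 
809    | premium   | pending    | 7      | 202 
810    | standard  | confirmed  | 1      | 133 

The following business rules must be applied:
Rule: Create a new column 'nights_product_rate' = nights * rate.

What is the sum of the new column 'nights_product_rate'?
8270

Step 1: For each record, compute nights * rate
Example calculations:
  4 * 279 = 1116
  7 * 101 = 707
  6 * 115 = 690
  ...
Step 2: Sum all derived values
Step 3: Total = 8270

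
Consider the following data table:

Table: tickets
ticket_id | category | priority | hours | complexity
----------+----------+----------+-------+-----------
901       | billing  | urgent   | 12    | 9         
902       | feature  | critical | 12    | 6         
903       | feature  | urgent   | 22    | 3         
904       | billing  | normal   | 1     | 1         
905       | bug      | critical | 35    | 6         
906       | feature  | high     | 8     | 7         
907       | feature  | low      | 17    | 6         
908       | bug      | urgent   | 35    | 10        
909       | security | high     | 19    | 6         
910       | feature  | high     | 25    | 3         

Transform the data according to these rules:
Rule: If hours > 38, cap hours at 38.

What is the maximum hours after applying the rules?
35

Step 1: Original maximum hours = 35
Step 2: Check cap of 38 against maximum
Step 3: No records exceed the cap (max 35 <= cap 38), so no capping applies
Step 4: Maximum after transformation = 35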